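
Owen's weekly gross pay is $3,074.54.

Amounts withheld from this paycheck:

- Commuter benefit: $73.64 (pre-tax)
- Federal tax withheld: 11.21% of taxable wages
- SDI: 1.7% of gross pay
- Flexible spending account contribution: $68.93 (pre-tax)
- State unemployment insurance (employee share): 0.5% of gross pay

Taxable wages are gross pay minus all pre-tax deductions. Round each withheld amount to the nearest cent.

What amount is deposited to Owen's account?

Commuter benefit: $73.64
Flexible spending account contribution: $68.93
Pre-tax total = $73.64 + $68.93 = $142.57
Taxable wages = $3,074.54 − $142.57 = $2,931.97
Federal tax withheld: $2,931.97 × 0.1121 = $328.67
SDI: $3,074.54 × 0.017 = $52.27
State unemployment insurance (employee share): $3,074.54 × 0.005 = $15.37
Total deductions = $73.64 + $68.93 + $328.67 + $52.27 + $15.37 = $538.88
Net pay = $3,074.54 − $538.88 = $2,535.66

$2,535.66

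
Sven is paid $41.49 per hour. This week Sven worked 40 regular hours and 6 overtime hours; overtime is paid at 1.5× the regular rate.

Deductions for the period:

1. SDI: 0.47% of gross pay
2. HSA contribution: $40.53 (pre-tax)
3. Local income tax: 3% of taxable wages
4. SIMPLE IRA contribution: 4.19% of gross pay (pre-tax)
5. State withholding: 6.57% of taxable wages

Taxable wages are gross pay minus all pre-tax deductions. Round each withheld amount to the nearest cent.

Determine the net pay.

Regular pay: 40 × $41.49 = $1,659.60
Overtime pay: 6 × $41.49 × 1.5 = $373.41
Gross pay = $1,659.60 + $373.41 = $2,033.01
SIMPLE IRA contribution: $2,033.01 × 0.0419 = $85.18
HSA contribution: $40.53
Pre-tax total = $85.18 + $40.53 = $125.71
Taxable wages = $2,033.01 − $125.71 = $1,907.30
Local income tax: $1,907.30 × 0.03 = $57.22
State withholding: $1,907.30 × 0.0657 = $125.31
SDI: $2,033.01 × 0.0047 = $9.56
Total deductions = $85.18 + $40.53 + $57.22 + $125.31 + $9.56 = $317.80
Net pay = $2,033.01 − $317.80 = $1,715.21

$1,715.21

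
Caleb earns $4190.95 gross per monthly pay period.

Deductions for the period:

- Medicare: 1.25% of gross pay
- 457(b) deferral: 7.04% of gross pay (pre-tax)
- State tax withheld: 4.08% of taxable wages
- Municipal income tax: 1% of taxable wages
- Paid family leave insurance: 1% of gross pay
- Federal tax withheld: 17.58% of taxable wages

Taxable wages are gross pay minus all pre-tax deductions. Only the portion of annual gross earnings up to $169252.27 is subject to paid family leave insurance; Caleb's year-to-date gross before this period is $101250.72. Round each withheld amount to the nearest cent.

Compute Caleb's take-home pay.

457(b) deferral: $4190.95 × 0.0704 = $295.04
Taxable wages = $4190.95 − $295.04 = $3895.91
Federal tax withheld: $3895.91 × 0.1758 = $684.90
Municipal income tax: $3895.91 × 0.01 = $38.96
State tax withheld: $3895.91 × 0.0408 = $158.95
Paid family leave insurance: cap not yet reached, full $4190.95 is subject → $4190.95 × 0.01 = $41.91
Medicare: $4190.95 × 0.0125 = $52.39
Total deductions = $295.04 + $684.90 + $38.96 + $158.95 + $41.91 + $52.39 = $1272.15
Net pay = $4190.95 − $1272.15 = $2918.80

$2918.80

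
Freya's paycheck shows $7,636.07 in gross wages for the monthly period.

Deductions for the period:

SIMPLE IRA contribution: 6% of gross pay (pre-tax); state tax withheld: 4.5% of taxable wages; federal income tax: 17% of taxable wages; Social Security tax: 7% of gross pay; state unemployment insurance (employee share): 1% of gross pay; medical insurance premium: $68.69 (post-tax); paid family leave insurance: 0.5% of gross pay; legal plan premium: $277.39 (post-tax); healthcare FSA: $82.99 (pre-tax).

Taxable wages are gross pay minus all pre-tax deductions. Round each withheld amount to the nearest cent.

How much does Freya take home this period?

Healthcare FSA: $82.99
SIMPLE IRA contribution: $7,636.07 × 0.06 = $458.16
Pre-tax total = $82.99 + $458.16 = $541.15
Taxable wages = $7,636.07 − $541.15 = $7,094.92
Federal income tax: $7,094.92 × 0.17 = $1,206.14
State tax withheld: $7,094.92 × 0.045 = $319.27
Social Security tax: $7,636.07 × 0.07 = $534.52
State unemployment insurance (employee share): $7,636.07 × 0.01 = $76.36
Paid family leave insurance: $7,636.07 × 0.005 = $38.18
Medical insurance premium: $68.69
Legal plan premium: $277.39
Total deductions = $82.99 + $458.16 + $1,206.14 + $319.27 + $534.52 + $76.36 + $38.18 + $68.69 + $277.39 = $3,061.70
Net pay = $7,636.07 − $3,061.70 = $4,574.37

$4,574.37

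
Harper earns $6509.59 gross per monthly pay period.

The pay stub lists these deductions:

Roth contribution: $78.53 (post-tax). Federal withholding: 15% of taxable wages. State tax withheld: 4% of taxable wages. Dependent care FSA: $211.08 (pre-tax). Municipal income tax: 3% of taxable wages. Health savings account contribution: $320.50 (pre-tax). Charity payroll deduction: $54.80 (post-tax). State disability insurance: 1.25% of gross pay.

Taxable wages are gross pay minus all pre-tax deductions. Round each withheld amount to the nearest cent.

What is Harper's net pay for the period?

Dependent care FSA: $211.08
Health savings account contribution: $320.50
Pre-tax total = $211.08 + $320.50 = $531.58
Taxable wages = $6509.59 − $531.58 = $5978.01
Federal withholding: $5978.01 × 0.15 = $896.70
Municipal income tax: $5978.01 × 0.03 = $179.34
State tax withheld: $5978.01 × 0.04 = $239.12
State disability insurance: $6509.59 × 0.0125 = $81.37
Roth contribution: $78.53
Charity payroll deduction: $54.80
Total deductions = $211.08 + $320.50 + $896.70 + $179.34 + $239.12 + $81.37 + $78.53 + $54.80 = $2061.44
Net pay = $6509.59 − $2061.44 = $4448.15

$4448.15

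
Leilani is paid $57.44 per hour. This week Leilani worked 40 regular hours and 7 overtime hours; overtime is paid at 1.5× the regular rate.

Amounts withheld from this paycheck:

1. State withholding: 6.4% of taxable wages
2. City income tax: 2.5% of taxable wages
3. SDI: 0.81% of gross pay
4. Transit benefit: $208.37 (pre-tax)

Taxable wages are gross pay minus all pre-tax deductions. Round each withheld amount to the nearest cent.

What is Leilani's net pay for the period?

$2429.23

Regular pay: 40 × $57.44 = $2297.60
Overtime pay: 7 × $57.44 × 1.5 = $603.12
Gross pay = $2297.60 + $603.12 = $2900.72
Transit benefit: $208.37
Taxable wages = $2900.72 − $208.37 = $2692.35
State withholding: $2692.35 × 0.064 = $172.31
City income tax: $2692.35 × 0.025 = $67.31
SDI: $2900.72 × 0.0081 = $23.50
Total deductions = $208.37 + $172.31 + $67.31 + $23.50 = $471.49
Net pay = $2900.72 − $471.49 = $2429.23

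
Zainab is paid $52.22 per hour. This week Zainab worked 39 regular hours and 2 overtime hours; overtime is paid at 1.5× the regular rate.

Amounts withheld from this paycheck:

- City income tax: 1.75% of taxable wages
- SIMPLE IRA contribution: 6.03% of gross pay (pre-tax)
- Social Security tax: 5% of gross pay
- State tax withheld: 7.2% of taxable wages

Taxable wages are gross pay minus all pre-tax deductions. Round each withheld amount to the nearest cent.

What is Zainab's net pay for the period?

$1,766.87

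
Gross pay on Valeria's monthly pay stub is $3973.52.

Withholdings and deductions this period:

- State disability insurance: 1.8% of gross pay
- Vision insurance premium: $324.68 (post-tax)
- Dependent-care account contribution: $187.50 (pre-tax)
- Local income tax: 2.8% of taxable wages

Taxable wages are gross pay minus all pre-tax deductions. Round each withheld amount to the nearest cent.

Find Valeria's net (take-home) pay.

$3283.81

Dependent-care account contribution: $187.50
Taxable wages = $3973.52 − $187.50 = $3786.02
Local income tax: $3786.02 × 0.028 = $106.01
State disability insurance: $3973.52 × 0.018 = $71.52
Vision insurance premium: $324.68
Total deductions = $187.50 + $106.01 + $71.52 + $324.68 = $689.71
Net pay = $3973.52 − $689.71 = $3283.81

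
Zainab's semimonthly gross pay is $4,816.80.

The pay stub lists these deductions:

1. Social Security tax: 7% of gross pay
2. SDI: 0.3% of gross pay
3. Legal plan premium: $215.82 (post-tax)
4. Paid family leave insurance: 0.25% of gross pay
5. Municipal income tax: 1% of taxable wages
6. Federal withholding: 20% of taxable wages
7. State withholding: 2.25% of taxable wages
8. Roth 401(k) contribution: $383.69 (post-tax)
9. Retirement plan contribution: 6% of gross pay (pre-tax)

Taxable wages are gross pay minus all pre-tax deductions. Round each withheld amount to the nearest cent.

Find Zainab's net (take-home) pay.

$2,511.89

Retirement plan contribution: $4,816.80 × 0.06 = $289.01
Taxable wages = $4,816.80 − $289.01 = $4,527.79
Federal withholding: $4,527.79 × 0.2 = $905.56
Municipal income tax: $4,527.79 × 0.01 = $45.28
State withholding: $4,527.79 × 0.0225 = $101.88
Social Security tax: $4,816.80 × 0.07 = $337.18
Paid family leave insurance: $4,816.80 × 0.0025 = $12.04
SDI: $4,816.80 × 0.003 = $14.45
Legal plan premium: $215.82
Roth 401(k) contribution: $383.69
Total deductions = $289.01 + $905.56 + $45.28 + $101.88 + $337.18 + $12.04 + $14.45 + $215.82 + $383.69 = $2,304.91
Net pay = $4,816.80 − $2,304.91 = $2,511.89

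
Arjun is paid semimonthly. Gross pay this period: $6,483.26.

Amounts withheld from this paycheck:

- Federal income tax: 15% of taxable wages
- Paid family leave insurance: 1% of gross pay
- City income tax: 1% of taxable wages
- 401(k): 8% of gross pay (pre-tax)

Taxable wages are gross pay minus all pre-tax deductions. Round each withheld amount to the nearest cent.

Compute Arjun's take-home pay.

401(k): $6,483.26 × 0.08 = $518.66
Taxable wages = $6,483.26 − $518.66 = $5,964.60
Federal income tax: $5,964.60 × 0.15 = $894.69
City income tax: $5,964.60 × 0.01 = $59.65
Paid family leave insurance: $6,483.26 × 0.01 = $64.83
Total deductions = $518.66 + $894.69 + $59.65 + $64.83 = $1,537.83
Net pay = $6,483.26 − $1,537.83 = $4,945.43

$4,945.43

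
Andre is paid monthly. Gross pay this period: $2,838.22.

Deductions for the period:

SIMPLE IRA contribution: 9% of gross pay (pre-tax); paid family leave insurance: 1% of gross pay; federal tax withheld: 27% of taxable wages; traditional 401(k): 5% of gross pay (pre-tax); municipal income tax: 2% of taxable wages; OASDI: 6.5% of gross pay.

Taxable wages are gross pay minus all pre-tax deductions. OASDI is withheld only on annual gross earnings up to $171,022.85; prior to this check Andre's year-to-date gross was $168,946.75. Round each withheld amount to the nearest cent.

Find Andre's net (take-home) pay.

$1,569.69

Traditional 401(k): $2,838.22 × 0.05 = $141.91
SIMPLE IRA contribution: $2,838.22 × 0.09 = $255.44
Pre-tax total = $141.91 + $255.44 = $397.35
Taxable wages = $2,838.22 − $397.35 = $2,440.87
Federal tax withheld: $2,440.87 × 0.27 = $659.03
Municipal income tax: $2,440.87 × 0.02 = $48.82
Paid family leave insurance: $2,838.22 × 0.01 = $28.38
OASDI: only $171,022.85 − $168,946.75 = $2,076.10 of this check is subject → $2,076.10 × 0.065 = $134.95
Total deductions = $141.91 + $255.44 + $659.03 + $48.82 + $28.38 + $134.95 = $1,268.53
Net pay = $2,838.22 − $1,268.53 = $1,569.69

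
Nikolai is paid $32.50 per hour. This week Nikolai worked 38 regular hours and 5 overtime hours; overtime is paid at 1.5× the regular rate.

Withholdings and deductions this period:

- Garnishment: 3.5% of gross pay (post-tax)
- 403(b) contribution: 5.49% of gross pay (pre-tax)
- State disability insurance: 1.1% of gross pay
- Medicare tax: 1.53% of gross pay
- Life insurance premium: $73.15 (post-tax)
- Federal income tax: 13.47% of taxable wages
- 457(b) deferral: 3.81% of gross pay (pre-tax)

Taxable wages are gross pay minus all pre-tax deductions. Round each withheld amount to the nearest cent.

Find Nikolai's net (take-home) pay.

Regular pay: 38 × $32.50 = $1,235.00
Overtime pay: 5 × $32.50 × 1.5 = $243.75
Gross pay = $1,235.00 + $243.75 = $1,478.75
457(b) deferral: $1,478.75 × 0.0381 = $56.34
403(b) contribution: $1,478.75 × 0.0549 = $81.18
Pre-tax total = $56.34 + $81.18 = $137.52
Taxable wages = $1,478.75 − $137.52 = $1,341.23
Federal income tax: $1,341.23 × 0.1347 = $180.66
State disability insurance: $1,478.75 × 0.011 = $16.27
Medicare tax: $1,478.75 × 0.0153 = $22.62
Garnishment: $1,478.75 × 0.035 = $51.76
Life insurance premium: $73.15
Total deductions = $56.34 + $81.18 + $180.66 + $16.27 + $22.62 + $51.76 + $73.15 = $481.98
Net pay = $1,478.75 − $481.98 = $996.77

$996.77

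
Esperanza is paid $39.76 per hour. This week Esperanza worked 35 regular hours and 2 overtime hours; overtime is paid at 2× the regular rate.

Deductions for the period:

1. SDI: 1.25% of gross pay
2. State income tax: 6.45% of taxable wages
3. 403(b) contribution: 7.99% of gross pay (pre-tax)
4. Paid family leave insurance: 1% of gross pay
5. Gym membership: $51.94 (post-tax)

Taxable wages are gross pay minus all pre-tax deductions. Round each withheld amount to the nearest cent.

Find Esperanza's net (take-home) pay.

$1247.89

Regular pay: 35 × $39.76 = $1391.60
Overtime pay: 2 × $39.76 × 2 = $159.04
Gross pay = $1391.60 + $159.04 = $1550.64
403(b) contribution: $1550.64 × 0.0799 = $123.90
Taxable wages = $1550.64 − $123.90 = $1426.74
State income tax: $1426.74 × 0.0645 = $92.02
SDI: $1550.64 × 0.0125 = $19.38
Paid family leave insurance: $1550.64 × 0.01 = $15.51
Gym membership: $51.94
Total deductions = $123.90 + $92.02 + $19.38 + $15.51 + $51.94 = $302.75
Net pay = $1550.64 − $302.75 = $1247.89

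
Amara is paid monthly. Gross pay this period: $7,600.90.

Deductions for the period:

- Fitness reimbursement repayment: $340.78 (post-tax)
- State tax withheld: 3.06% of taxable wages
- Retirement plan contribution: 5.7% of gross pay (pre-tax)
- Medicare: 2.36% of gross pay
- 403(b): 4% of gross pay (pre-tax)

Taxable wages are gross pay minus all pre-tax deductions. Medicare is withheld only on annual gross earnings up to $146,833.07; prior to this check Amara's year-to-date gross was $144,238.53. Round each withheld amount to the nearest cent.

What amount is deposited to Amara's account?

$6,251.57

403(b): $7,600.90 × 0.04 = $304.04
Retirement plan contribution: $7,600.90 × 0.057 = $433.25
Pre-tax total = $304.04 + $433.25 = $737.29
Taxable wages = $7,600.90 − $737.29 = $6,863.61
State tax withheld: $6,863.61 × 0.0306 = $210.03
Medicare: only $146,833.07 − $144,238.53 = $2,594.54 of this check is subject → $2,594.54 × 0.0236 = $61.23
Fitness reimbursement repayment: $340.78
Total deductions = $304.04 + $433.25 + $210.03 + $61.23 + $340.78 = $1,349.33
Net pay = $7,600.90 − $1,349.33 = $6,251.57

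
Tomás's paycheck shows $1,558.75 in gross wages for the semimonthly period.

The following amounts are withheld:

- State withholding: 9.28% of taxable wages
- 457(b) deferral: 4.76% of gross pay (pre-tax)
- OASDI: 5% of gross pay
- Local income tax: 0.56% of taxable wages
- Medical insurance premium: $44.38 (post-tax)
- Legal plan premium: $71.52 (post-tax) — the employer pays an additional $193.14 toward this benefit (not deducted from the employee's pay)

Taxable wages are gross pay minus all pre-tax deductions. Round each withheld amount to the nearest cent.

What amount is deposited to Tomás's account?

457(b) deferral: $1,558.75 × 0.0476 = $74.20
Taxable wages = $1,558.75 − $74.20 = $1,484.55
State withholding: $1,484.55 × 0.0928 = $137.77
Local income tax: $1,484.55 × 0.0056 = $8.31
OASDI: $1,558.75 × 0.05 = $77.94
Legal plan premium: $71.52
Medical insurance premium: $44.38
(Employer's $193.14 toward legal plan premium is not withheld from the employee.)
Total deductions = $74.20 + $137.77 + $8.31 + $77.94 + $71.52 + $44.38 = $414.12
Net pay = $1,558.75 − $414.12 = $1,144.63

$1,144.63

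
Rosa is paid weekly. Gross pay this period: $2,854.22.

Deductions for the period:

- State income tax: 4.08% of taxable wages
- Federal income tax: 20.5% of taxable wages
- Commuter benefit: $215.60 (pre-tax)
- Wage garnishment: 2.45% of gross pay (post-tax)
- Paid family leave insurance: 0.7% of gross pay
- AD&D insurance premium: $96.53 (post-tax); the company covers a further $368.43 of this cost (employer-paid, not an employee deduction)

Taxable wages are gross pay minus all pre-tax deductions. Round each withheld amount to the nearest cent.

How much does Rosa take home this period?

Commuter benefit: $215.60
Taxable wages = $2,854.22 − $215.60 = $2,638.62
Federal income tax: $2,638.62 × 0.205 = $540.92
State income tax: $2,638.62 × 0.0408 = $107.66
Paid family leave insurance: $2,854.22 × 0.007 = $19.98
Wage garnishment: $2,854.22 × 0.0245 = $69.93
AD&D insurance premium: $96.53
(Employer's $368.43 toward AD&D insurance premium is not withheld from the employee.)
Total deductions = $215.60 + $540.92 + $107.66 + $19.98 + $69.93 + $96.53 = $1,050.62
Net pay = $2,854.22 − $1,050.62 = $1,803.60

$1,803.60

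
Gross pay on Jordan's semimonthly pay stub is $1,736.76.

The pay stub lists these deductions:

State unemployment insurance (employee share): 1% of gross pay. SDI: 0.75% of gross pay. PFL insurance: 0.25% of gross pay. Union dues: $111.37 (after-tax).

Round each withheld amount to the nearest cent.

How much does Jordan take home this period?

$1,590.65

PFL insurance: $1,736.76 × 0.0025 = $4.34
State unemployment insurance (employee share): $1,736.76 × 0.01 = $17.37
SDI: $1,736.76 × 0.0075 = $13.03
Union dues: $111.37
Total deductions = $4.34 + $17.37 + $13.03 + $111.37 = $146.11
Net pay = $1,736.76 − $146.11 = $1,590.65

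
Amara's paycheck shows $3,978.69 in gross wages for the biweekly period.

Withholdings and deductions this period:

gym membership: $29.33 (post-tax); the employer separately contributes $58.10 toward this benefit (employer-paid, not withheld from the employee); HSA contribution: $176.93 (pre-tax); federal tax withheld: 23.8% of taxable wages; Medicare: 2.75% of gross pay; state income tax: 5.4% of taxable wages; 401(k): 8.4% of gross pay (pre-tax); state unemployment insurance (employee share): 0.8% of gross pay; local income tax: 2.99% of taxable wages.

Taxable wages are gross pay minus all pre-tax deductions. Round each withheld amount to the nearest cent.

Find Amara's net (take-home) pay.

HSA contribution: $176.93
401(k): $3,978.69 × 0.084 = $334.21
Pre-tax total = $176.93 + $334.21 = $511.14
Taxable wages = $3,978.69 − $511.14 = $3,467.55
Federal tax withheld: $3,467.55 × 0.238 = $825.28
Local income tax: $3,467.55 × 0.0299 = $103.68
State income tax: $3,467.55 × 0.054 = $187.25
State unemployment insurance (employee share): $3,978.69 × 0.008 = $31.83
Medicare: $3,978.69 × 0.0275 = $109.41
Gym membership: $29.33
(Employer's $58.10 toward gym membership is not withheld from the employee.)
Total deductions = $176.93 + $334.21 + $825.28 + $103.68 + $187.25 + $31.83 + $109.41 + $29.33 = $1,797.92
Net pay = $3,978.69 − $1,797.92 = $2,180.77

$2,180.77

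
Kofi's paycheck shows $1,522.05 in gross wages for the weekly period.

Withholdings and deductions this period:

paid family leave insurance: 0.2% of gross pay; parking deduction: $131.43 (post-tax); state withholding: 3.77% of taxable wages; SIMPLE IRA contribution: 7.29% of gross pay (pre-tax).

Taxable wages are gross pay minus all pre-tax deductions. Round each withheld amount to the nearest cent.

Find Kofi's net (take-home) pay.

$1,223.42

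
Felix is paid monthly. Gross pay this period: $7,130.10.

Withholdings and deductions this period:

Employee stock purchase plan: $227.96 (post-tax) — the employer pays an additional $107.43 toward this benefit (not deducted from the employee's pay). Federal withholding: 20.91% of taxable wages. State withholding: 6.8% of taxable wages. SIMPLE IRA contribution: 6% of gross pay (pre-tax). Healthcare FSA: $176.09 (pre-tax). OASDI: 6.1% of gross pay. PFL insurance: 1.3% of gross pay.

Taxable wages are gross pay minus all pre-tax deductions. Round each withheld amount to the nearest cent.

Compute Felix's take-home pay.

SIMPLE IRA contribution: $7,130.10 × 0.06 = $427.81
Healthcare FSA: $176.09
Pre-tax total = $427.81 + $176.09 = $603.90
Taxable wages = $7,130.10 − $603.90 = $6,526.20
State withholding: $6,526.20 × 0.068 = $443.78
Federal withholding: $6,526.20 × 0.2091 = $1,364.63
OASDI: $7,130.10 × 0.061 = $434.94
PFL insurance: $7,130.10 × 0.013 = $92.69
Employee stock purchase plan: $227.96
(Employer's $107.43 toward employee stock purchase plan is not withheld from the employee.)
Total deductions = $427.81 + $176.09 + $443.78 + $1,364.63 + $434.94 + $92.69 + $227.96 = $3,167.90
Net pay = $7,130.10 − $3,167.90 = $3,962.20

$3,962.20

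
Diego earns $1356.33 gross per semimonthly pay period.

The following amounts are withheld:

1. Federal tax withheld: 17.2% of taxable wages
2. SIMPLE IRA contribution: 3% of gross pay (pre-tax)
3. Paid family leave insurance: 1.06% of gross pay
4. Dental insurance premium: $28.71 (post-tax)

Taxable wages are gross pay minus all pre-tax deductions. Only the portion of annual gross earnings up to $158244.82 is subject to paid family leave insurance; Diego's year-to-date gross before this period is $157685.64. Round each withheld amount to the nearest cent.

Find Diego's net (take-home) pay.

SIMPLE IRA contribution: $1356.33 × 0.03 = $40.69
Taxable wages = $1356.33 − $40.69 = $1315.64
Federal tax withheld: $1315.64 × 0.172 = $226.29
Paid family leave insurance: only $158244.82 − $157685.64 = $559.18 of this check is subject → $559.18 × 0.0106 = $5.93
Dental insurance premium: $28.71
Total deductions = $40.69 + $226.29 + $5.93 + $28.71 = $301.62
Net pay = $1356.33 − $301.62 = $1054.71

$1054.71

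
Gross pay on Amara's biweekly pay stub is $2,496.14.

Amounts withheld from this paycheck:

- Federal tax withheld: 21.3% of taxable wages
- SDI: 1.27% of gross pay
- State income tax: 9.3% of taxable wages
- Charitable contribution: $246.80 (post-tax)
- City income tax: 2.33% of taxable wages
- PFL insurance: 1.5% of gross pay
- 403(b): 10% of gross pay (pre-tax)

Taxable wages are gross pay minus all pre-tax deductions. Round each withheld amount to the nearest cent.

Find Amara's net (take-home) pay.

403(b): $2,496.14 × 0.1 = $249.61
Taxable wages = $2,496.14 − $249.61 = $2,246.53
City income tax: $2,246.53 × 0.0233 = $52.34
Federal tax withheld: $2,246.53 × 0.213 = $478.51
State income tax: $2,246.53 × 0.093 = $208.93
SDI: $2,496.14 × 0.0127 = $31.70
PFL insurance: $2,496.14 × 0.015 = $37.44
Charitable contribution: $246.80
Total deductions = $249.61 + $52.34 + $478.51 + $208.93 + $31.70 + $37.44 + $246.80 = $1,305.33
Net pay = $2,496.14 − $1,305.33 = $1,190.81

$1,190.81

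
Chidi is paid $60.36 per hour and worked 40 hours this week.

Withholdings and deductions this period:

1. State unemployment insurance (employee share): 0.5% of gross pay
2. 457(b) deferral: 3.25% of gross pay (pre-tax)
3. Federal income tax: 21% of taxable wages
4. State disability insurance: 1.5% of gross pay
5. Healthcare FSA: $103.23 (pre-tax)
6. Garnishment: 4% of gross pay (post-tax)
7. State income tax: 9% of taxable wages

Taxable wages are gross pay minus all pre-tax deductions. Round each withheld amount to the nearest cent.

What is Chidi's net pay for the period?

Gross pay: 40 × $60.36 = $2414.40
457(b) deferral: $2414.40 × 0.0325 = $78.47
Healthcare FSA: $103.23
Pre-tax total = $78.47 + $103.23 = $181.70
Taxable wages = $2414.40 − $181.70 = $2232.70
Federal income tax: $2232.70 × 0.21 = $468.87
State income tax: $2232.70 × 0.09 = $200.94
State disability insurance: $2414.40 × 0.015 = $36.22
State unemployment insurance (employee share): $2414.40 × 0.005 = $12.07
Garnishment: $2414.40 × 0.04 = $96.58
Total deductions = $78.47 + $103.23 + $468.87 + $200.94 + $36.22 + $12.07 + $96.58 = $996.38
Net pay = $2414.40 − $996.38 = $1418.02

$1418.02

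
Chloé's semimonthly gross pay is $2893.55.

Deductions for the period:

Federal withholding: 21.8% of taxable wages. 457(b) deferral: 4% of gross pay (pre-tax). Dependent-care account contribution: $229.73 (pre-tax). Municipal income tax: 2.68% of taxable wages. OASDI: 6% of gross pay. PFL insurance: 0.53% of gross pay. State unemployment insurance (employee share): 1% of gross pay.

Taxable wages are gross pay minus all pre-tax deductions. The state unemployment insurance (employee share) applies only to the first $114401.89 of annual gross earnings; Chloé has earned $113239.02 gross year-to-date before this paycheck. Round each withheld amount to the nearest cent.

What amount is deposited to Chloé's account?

$1723.73

457(b) deferral: $2893.55 × 0.04 = $115.74
Dependent-care account contribution: $229.73
Pre-tax total = $115.74 + $229.73 = $345.47
Taxable wages = $2893.55 − $345.47 = $2548.08
Federal withholding: $2548.08 × 0.218 = $555.48
Municipal income tax: $2548.08 × 0.0268 = $68.29
State unemployment insurance (employee share): only $114401.89 − $113239.02 = $1162.87 of this check is subject → $1162.87 × 0.01 = $11.63
PFL insurance: $2893.55 × 0.0053 = $15.34
OASDI: $2893.55 × 0.06 = $173.61
Total deductions = $115.74 + $229.73 + $555.48 + $68.29 + $11.63 + $15.34 + $173.61 = $1169.82
Net pay = $2893.55 − $1169.82 = $1723.73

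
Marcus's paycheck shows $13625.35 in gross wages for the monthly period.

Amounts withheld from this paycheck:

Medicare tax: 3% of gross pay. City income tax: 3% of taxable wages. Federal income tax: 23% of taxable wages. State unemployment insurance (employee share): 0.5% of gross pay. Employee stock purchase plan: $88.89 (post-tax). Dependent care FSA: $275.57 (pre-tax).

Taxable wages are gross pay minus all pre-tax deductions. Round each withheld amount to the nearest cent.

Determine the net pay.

$9313.06

Dependent care FSA: $275.57
Taxable wages = $13625.35 − $275.57 = $13349.78
Federal income tax: $13349.78 × 0.23 = $3070.45
City income tax: $13349.78 × 0.03 = $400.49
State unemployment insurance (employee share): $13625.35 × 0.005 = $68.13
Medicare tax: $13625.35 × 0.03 = $408.76
Employee stock purchase plan: $88.89
Total deductions = $275.57 + $3070.45 + $400.49 + $68.13 + $408.76 + $88.89 = $4312.29
Net pay = $13625.35 − $4312.29 = $9313.06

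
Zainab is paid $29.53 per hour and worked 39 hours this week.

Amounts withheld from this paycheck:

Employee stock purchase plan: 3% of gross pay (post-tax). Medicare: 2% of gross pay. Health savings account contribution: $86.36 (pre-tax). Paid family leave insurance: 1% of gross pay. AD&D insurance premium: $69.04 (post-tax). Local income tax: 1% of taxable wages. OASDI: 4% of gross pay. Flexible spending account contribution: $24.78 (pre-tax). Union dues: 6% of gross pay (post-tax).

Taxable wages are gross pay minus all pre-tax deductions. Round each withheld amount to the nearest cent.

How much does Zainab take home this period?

Gross pay: 39 × $29.53 = $1,151.67
Flexible spending account contribution: $24.78
Health savings account contribution: $86.36
Pre-tax total = $24.78 + $86.36 = $111.14
Taxable wages = $1,151.67 − $111.14 = $1,040.53
Local income tax: $1,040.53 × 0.01 = $10.41
Medicare: $1,151.67 × 0.02 = $23.03
OASDI: $1,151.67 × 0.04 = $46.07
Paid family leave insurance: $1,151.67 × 0.01 = $11.52
Employee stock purchase plan: $1,151.67 × 0.03 = $34.55
AD&D insurance premium: $69.04
Union dues: $1,151.67 × 0.06 = $69.10
Total deductions = $24.78 + $86.36 + $10.41 + $23.03 + $46.07 + $11.52 + $34.55 + $69.04 + $69.10 = $374.86
Net pay = $1,151.67 − $374.86 = $776.81

$776.81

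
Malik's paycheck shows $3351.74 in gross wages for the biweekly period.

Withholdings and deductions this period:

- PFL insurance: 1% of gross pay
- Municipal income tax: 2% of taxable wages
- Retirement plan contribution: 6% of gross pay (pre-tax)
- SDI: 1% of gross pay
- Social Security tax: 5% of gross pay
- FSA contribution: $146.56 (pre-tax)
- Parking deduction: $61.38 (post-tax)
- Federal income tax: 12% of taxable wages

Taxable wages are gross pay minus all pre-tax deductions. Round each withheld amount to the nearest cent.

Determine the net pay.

$2287.50

Retirement plan contribution: $3351.74 × 0.06 = $201.10
FSA contribution: $146.56
Pre-tax total = $201.10 + $146.56 = $347.66
Taxable wages = $3351.74 − $347.66 = $3004.08
Municipal income tax: $3004.08 × 0.02 = $60.08
Federal income tax: $3004.08 × 0.12 = $360.49
PFL insurance: $3351.74 × 0.01 = $33.52
SDI: $3351.74 × 0.01 = $33.52
Social Security tax: $3351.74 × 0.05 = $167.59
Parking deduction: $61.38
Total deductions = $201.10 + $146.56 + $60.08 + $360.49 + $33.52 + $33.52 + $167.59 + $61.38 = $1064.24
Net pay = $3351.74 − $1064.24 = $2287.50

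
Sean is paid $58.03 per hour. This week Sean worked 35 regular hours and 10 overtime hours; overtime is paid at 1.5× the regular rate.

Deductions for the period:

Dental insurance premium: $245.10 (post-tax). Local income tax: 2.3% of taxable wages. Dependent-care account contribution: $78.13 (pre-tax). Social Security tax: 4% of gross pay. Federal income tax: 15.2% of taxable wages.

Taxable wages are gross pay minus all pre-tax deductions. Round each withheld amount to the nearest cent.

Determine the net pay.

$1,968.12

Regular pay: 35 × $58.03 = $2,031.05
Overtime pay: 10 × $58.03 × 1.5 = $870.45
Gross pay = $2,031.05 + $870.45 = $2,901.50
Dependent-care account contribution: $78.13
Taxable wages = $2,901.50 − $78.13 = $2,823.37
Local income tax: $2,823.37 × 0.023 = $64.94
Federal income tax: $2,823.37 × 0.152 = $429.15
Social Security tax: $2,901.50 × 0.04 = $116.06
Dental insurance premium: $245.10
Total deductions = $78.13 + $64.94 + $429.15 + $116.06 + $245.10 = $933.38
Net pay = $2,901.50 − $933.38 = $1,968.12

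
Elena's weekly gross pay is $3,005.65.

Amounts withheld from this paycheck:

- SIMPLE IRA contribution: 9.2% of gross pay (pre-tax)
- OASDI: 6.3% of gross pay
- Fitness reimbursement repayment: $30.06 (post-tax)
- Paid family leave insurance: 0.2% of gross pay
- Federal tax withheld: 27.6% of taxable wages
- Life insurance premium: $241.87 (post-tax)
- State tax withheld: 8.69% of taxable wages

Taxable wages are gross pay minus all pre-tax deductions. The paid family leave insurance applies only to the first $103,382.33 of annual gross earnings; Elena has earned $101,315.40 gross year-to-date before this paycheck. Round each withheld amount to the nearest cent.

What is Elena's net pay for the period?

SIMPLE IRA contribution: $3,005.65 × 0.092 = $276.52
Taxable wages = $3,005.65 − $276.52 = $2,729.13
Federal tax withheld: $2,729.13 × 0.276 = $753.24
State tax withheld: $2,729.13 × 0.0869 = $237.16
Paid family leave insurance: only $103,382.33 − $101,315.40 = $2,066.93 of this check is subject → $2,066.93 × 0.002 = $4.13
OASDI: $3,005.65 × 0.063 = $189.36
Fitness reimbursement repayment: $30.06
Life insurance premium: $241.87
Total deductions = $276.52 + $753.24 + $237.16 + $4.13 + $189.36 + $30.06 + $241.87 = $1,732.34
Net pay = $3,005.65 − $1,732.34 = $1,273.31

$1,273.31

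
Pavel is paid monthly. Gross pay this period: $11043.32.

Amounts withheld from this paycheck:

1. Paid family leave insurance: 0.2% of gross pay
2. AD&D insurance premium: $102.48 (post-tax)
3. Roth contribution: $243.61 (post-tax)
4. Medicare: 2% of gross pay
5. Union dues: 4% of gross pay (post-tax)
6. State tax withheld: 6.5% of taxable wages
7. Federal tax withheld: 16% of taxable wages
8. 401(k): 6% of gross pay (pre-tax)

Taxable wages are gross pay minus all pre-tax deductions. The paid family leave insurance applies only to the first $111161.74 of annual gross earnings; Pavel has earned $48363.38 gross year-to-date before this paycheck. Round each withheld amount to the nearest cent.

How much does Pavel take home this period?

401(k): $11043.32 × 0.06 = $662.60
Taxable wages = $11043.32 − $662.60 = $10380.72
Federal tax withheld: $10380.72 × 0.16 = $1660.92
State tax withheld: $10380.72 × 0.065 = $674.75
Medicare: $11043.32 × 0.02 = $220.87
Paid family leave insurance: cap not yet reached, full $11043.32 is subject → $11043.32 × 0.002 = $22.09
Roth contribution: $243.61
AD&D insurance premium: $102.48
Union dues: $11043.32 × 0.04 = $441.73
Total deductions = $662.60 + $1660.92 + $674.75 + $220.87 + $22.09 + $243.61 + $102.48 + $441.73 = $4029.05
Net pay = $11043.32 − $4029.05 = $7014.27

$7014.27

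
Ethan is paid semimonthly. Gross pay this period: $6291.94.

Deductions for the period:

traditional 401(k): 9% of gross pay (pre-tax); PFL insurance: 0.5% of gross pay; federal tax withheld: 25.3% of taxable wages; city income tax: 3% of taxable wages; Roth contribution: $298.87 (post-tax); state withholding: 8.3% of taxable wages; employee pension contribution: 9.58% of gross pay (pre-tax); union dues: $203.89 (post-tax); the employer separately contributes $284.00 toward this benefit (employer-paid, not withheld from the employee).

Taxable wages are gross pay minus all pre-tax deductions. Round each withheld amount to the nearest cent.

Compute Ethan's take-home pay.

Traditional 401(k): $6291.94 × 0.09 = $566.27
Employee pension contribution: $6291.94 × 0.0958 = $602.77
Pre-tax total = $566.27 + $602.77 = $1169.04
Taxable wages = $6291.94 − $1169.04 = $5122.90
Federal tax withheld: $5122.90 × 0.253 = $1296.09
City income tax: $5122.90 × 0.03 = $153.69
State withholding: $5122.90 × 0.083 = $425.20
PFL insurance: $6291.94 × 0.005 = $31.46
Union dues: $203.89
Roth contribution: $298.87
(Employer's $284.00 toward union dues is not withheld from the employee.)
Total deductions = $566.27 + $602.77 + $1296.09 + $153.69 + $425.20 + $31.46 + $203.89 + $298.87 = $3578.24
Net pay = $6291.94 − $3578.24 = $2713.70

$2713.70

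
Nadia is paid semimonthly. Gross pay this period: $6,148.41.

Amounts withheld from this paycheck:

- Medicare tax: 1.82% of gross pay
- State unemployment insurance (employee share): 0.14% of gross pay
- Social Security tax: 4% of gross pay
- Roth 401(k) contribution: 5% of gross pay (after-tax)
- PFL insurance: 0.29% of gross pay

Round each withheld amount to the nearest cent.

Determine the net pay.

$5,456.71

PFL insurance: $6,148.41 × 0.0029 = $17.83
Social Security tax: $6,148.41 × 0.04 = $245.94
State unemployment insurance (employee share): $6,148.41 × 0.0014 = $8.61
Medicare tax: $6,148.41 × 0.0182 = $111.90
Roth 401(k) contribution: $6,148.41 × 0.05 = $307.42
Total deductions = $17.83 + $245.94 + $8.61 + $111.90 + $307.42 = $691.70
Net pay = $6,148.41 − $691.70 = $5,456.71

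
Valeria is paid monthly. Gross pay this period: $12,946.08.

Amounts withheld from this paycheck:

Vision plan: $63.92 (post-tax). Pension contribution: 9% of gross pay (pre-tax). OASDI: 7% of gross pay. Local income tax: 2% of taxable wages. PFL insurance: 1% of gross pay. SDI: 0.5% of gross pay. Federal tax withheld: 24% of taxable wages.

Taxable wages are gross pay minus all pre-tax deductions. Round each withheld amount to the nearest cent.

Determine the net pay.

$7,553.55

Pension contribution: $12,946.08 × 0.09 = $1,165.15
Taxable wages = $12,946.08 − $1,165.15 = $11,780.93
Federal tax withheld: $11,780.93 × 0.24 = $2,827.42
Local income tax: $11,780.93 × 0.02 = $235.62
SDI: $12,946.08 × 0.005 = $64.73
PFL insurance: $12,946.08 × 0.01 = $129.46
OASDI: $12,946.08 × 0.07 = $906.23
Vision plan: $63.92
Total deductions = $1,165.15 + $2,827.42 + $235.62 + $64.73 + $129.46 + $906.23 + $63.92 = $5,392.53
Net pay = $12,946.08 − $5,392.53 = $7,553.55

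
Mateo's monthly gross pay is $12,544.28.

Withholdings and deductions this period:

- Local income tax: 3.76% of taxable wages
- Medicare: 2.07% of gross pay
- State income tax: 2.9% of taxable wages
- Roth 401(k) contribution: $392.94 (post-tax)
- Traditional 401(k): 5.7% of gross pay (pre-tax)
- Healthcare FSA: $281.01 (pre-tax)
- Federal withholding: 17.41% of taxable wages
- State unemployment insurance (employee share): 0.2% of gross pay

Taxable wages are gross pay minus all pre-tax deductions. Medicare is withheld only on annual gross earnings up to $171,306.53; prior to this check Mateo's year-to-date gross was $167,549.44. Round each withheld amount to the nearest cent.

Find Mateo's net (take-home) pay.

$8,272.79

Traditional 401(k): $12,544.28 × 0.057 = $715.02
Healthcare FSA: $281.01
Pre-tax total = $715.02 + $281.01 = $996.03
Taxable wages = $12,544.28 − $996.03 = $11,548.25
State income tax: $11,548.25 × 0.029 = $334.90
Federal withholding: $11,548.25 × 0.1741 = $2,010.55
Local income tax: $11,548.25 × 0.0376 = $434.21
State unemployment insurance (employee share): $12,544.28 × 0.002 = $25.09
Medicare: only $171,306.53 − $167,549.44 = $3,757.09 of this check is subject → $3,757.09 × 0.0207 = $77.77
Roth 401(k) contribution: $392.94
Total deductions = $715.02 + $281.01 + $334.90 + $2,010.55 + $434.21 + $25.09 + $77.77 + $392.94 = $4,271.49
Net pay = $12,544.28 − $4,271.49 = $8,272.79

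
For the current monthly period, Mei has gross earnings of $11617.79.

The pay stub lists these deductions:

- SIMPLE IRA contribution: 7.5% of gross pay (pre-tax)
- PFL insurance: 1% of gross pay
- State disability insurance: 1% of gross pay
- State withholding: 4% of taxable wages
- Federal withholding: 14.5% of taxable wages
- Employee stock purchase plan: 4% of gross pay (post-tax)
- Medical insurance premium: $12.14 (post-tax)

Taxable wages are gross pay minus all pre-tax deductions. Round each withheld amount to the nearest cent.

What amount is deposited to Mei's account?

$8049.15

SIMPLE IRA contribution: $11617.79 × 0.075 = $871.33
Taxable wages = $11617.79 − $871.33 = $10746.46
State withholding: $10746.46 × 0.04 = $429.86
Federal withholding: $10746.46 × 0.145 = $1558.24
State disability insurance: $11617.79 × 0.01 = $116.18
PFL insurance: $11617.79 × 0.01 = $116.18
Medical insurance premium: $12.14
Employee stock purchase plan: $11617.79 × 0.04 = $464.71
Total deductions = $871.33 + $429.86 + $1558.24 + $116.18 + $116.18 + $12.14 + $464.71 = $3568.64
Net pay = $11617.79 − $3568.64 = $8049.15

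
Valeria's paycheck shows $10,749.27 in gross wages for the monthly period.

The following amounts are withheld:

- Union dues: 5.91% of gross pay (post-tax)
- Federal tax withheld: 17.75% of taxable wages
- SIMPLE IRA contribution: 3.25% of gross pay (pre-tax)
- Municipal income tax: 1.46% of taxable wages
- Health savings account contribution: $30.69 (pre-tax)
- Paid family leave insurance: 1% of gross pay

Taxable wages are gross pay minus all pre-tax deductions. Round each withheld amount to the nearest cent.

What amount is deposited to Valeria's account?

$7,634.53

SIMPLE IRA contribution: $10,749.27 × 0.0325 = $349.35
Health savings account contribution: $30.69
Pre-tax total = $349.35 + $30.69 = $380.04
Taxable wages = $10,749.27 − $380.04 = $10,369.23
Municipal income tax: $10,369.23 × 0.0146 = $151.39
Federal tax withheld: $10,369.23 × 0.1775 = $1,840.54
Paid family leave insurance: $10,749.27 × 0.01 = $107.49
Union dues: $10,749.27 × 0.0591 = $635.28
Total deductions = $349.35 + $30.69 + $151.39 + $1,840.54 + $107.49 + $635.28 = $3,114.74
Net pay = $10,749.27 − $3,114.74 = $7,634.53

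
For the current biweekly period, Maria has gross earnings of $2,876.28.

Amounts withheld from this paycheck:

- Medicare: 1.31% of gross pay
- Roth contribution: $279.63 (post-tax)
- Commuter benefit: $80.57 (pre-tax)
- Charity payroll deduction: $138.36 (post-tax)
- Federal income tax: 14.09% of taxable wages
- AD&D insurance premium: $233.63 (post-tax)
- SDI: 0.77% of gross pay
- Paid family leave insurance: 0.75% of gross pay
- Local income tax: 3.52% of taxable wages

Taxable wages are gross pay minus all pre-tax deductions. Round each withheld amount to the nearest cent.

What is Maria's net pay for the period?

Commuter benefit: $80.57
Taxable wages = $2,876.28 − $80.57 = $2,795.71
Federal income tax: $2,795.71 × 0.1409 = $393.92
Local income tax: $2,795.71 × 0.0352 = $98.41
Paid family leave insurance: $2,876.28 × 0.0075 = $21.57
Medicare: $2,876.28 × 0.0131 = $37.68
SDI: $2,876.28 × 0.0077 = $22.15
Roth contribution: $279.63
AD&D insurance premium: $233.63
Charity payroll deduction: $138.36
Total deductions = $80.57 + $393.92 + $98.41 + $21.57 + $37.68 + $22.15 + $279.63 + $233.63 + $138.36 = $1,305.92
Net pay = $2,876.28 − $1,305.92 = $1,570.36

$1,570.36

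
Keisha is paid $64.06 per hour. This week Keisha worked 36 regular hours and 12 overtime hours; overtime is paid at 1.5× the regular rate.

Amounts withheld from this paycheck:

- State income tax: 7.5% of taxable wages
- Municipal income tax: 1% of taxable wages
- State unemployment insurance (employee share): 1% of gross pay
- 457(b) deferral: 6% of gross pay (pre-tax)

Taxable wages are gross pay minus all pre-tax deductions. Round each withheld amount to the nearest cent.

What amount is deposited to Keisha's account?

$2,940.70

Regular pay: 36 × $64.06 = $2,306.16
Overtime pay: 12 × $64.06 × 1.5 = $1,153.08
Gross pay = $2,306.16 + $1,153.08 = $3,459.24
457(b) deferral: $3,459.24 × 0.06 = $207.55
Taxable wages = $3,459.24 − $207.55 = $3,251.69
Municipal income tax: $3,251.69 × 0.01 = $32.52
State income tax: $3,251.69 × 0.075 = $243.88
State unemployment insurance (employee share): $3,459.24 × 0.01 = $34.59
Total deductions = $207.55 + $32.52 + $243.88 + $34.59 = $518.54
Net pay = $3,459.24 − $518.54 = $2,940.70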